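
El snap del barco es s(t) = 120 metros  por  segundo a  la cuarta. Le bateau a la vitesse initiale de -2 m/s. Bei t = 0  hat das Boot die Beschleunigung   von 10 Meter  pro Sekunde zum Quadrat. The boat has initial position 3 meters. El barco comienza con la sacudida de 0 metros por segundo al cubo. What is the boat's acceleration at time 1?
To find the answer, we compute 2 antiderivatives of s(t) = 120. Finding the integral of s(t) and using j(0) = 0: j(t) = 120·t. Finding the antiderivative of j(t) and using a(0) = 10: a(t) = 60·t^2 + 10. From the given acceleration equation a(t) = 60·t^2 + 10, we substitute t = 1 to get a = 70.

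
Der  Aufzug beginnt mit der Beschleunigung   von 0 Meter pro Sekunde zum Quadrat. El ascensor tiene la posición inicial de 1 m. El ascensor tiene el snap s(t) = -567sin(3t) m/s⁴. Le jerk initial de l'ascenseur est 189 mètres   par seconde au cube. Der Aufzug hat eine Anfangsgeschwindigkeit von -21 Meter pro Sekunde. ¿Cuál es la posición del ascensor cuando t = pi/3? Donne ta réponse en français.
Pour résoudre ceci, nous devons prendre 4 intégrales de notre équation du snap s(t) = -567·sin(3·t). En prenant ∫s(t)dt et en appliquant j(0) = 189, nous trouvons j(t) = 189·cos(3·t). L'intégrale du jerk, avec a(0) = 0, donne l'accélération: a(t) = 63·sin(3·t). En prenant ∫a(t)dt et en appliquant v(0) = -21, nous trouvons v(t) = -21·cos(3·t). En intégrant la vitesse et en utilisant la condition initiale x(0) = 1, nous obtenons x(t) = 1 - 7·sin(3·t). De l'équation de la position x(t) = 1 - 7·sin(3·t), nous substituons t = pi/3 pour obtenir x = 1.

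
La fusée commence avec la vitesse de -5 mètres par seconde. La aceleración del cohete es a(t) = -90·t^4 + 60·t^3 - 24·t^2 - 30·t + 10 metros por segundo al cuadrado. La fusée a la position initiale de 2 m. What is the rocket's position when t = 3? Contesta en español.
Necesitamos integrar nuestra ecuación de la aceleración a(t) = -90·t^4 + 60·t^3 - 24·t^2 - 30·t + 10 2 veces. La antiderivada de la aceleración, con v(0) = -5, da la velocidad: v(t) = -18·t^5 + 15·t^4 - 8·t^3 - 15·t^2 + 10·t - 5. La integral de la velocidad, con x(0) = 2, da la posición: x(t) = -3·t^6 + 3·t^5 - 2·t^4 - 5·t^3 + 5·t^2 - 5·t + 2. De la ecuación de la posición x(t) = -3·t^6 + 3·t^5 - 2·t^4 - 5·t^3 + 5·t^2 - 5·t + 2, sustituimos t = 3 para obtener x = -1723.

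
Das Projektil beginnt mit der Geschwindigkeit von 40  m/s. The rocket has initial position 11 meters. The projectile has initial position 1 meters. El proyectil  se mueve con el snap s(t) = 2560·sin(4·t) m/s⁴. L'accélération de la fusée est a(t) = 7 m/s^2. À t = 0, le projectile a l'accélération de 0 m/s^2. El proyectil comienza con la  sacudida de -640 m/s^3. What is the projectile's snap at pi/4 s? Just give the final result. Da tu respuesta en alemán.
Der Snap bei t = pi/4 ist s = 0.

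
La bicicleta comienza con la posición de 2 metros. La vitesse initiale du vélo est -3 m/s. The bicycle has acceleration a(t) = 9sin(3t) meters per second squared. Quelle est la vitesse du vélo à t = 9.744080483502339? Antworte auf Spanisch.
Partiendo de la aceleración a(t) = 9·sin(3·t), tomamos 1 antiderivada. La integral de la aceleración, con v(0) = -3, da la velocidad: v(t) = -3·cos(3·t). Usando v(t) = -3·cos(3·t) y sustituyendo t = 9.744080483502339, encontramos v = 1.72569849539376.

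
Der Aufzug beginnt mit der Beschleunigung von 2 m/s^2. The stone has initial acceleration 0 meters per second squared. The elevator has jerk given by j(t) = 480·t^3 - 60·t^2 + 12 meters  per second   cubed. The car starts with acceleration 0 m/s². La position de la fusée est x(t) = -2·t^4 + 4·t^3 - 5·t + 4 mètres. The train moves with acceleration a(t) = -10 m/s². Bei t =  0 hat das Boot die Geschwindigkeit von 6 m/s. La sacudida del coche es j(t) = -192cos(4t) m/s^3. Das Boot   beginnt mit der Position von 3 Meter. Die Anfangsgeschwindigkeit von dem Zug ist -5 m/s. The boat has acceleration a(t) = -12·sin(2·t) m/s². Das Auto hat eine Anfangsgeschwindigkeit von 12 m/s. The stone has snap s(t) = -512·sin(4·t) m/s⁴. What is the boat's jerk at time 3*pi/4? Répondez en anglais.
To solve this, we need to take 1 derivative of our acceleration equation a(t) = -12·sin(2·t). Taking d/dt of a(t), we find j(t) = -24·cos(2·t). From the given jerk equation j(t) = -24·cos(2·t), we substitute t = 3*pi/4 to get j = 0.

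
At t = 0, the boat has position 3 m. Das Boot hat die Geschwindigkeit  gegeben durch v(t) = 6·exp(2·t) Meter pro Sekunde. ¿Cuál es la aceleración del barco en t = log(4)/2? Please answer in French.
Pour résoudre ceci, nous devons prendre 1 dérivée de notre équation de la vitesse v(t) = 6·exp(2·t). La dérivée de la vitesse donne l'accélération: a(t) = 12·exp(2·t). En utilisant a(t) = 12·exp(2·t) et en substituant t = log(4)/2, nous trouvons a = 48.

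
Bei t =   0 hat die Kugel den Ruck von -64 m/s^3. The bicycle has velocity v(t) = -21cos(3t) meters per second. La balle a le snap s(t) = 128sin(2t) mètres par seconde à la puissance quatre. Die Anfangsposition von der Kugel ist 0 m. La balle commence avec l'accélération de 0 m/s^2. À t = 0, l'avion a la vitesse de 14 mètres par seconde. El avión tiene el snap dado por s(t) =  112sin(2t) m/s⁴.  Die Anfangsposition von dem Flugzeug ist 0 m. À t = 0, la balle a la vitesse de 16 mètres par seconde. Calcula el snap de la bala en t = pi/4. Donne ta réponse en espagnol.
De la ecuación del snap s(t) = 128·sin(2·t), sustituimos t = pi/4 para obtener s = 128.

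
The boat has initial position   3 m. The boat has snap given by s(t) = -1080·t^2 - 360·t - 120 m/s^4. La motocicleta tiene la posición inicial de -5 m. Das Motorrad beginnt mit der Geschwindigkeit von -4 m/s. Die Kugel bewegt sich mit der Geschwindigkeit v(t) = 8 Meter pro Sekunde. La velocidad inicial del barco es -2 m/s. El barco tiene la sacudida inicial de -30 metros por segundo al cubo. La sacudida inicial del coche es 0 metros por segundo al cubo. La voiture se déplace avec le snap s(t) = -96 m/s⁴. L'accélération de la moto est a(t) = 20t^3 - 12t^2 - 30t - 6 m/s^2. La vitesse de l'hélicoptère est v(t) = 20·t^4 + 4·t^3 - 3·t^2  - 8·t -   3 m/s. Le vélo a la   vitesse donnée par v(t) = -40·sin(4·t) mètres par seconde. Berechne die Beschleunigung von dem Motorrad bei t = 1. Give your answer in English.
We have acceleration a(t) = 20·t^3 - 12·t^2 - 30·t - 6. Substituting t = 1: a(1) = -28.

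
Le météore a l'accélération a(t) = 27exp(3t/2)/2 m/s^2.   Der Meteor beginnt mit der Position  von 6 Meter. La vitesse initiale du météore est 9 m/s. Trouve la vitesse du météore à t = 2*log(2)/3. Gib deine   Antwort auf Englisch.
To solve this, we need to take 1 integral of our acceleration equation a(t) = 27·exp(3·t/2)/2. The antiderivative of acceleration is velocity. Using v(0) = 9, we get v(t) = 9·exp(3·t/2). Using v(t) = 9·exp(3·t/2) and substituting t = 2*log(2)/3, we find v = 18.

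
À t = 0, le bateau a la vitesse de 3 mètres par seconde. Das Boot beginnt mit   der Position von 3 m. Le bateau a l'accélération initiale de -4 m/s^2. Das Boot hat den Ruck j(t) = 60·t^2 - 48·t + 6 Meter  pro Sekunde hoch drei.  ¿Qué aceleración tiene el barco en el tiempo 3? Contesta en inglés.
To solve this, we need to take 1 integral of our jerk equation j(t) = 60·t^2 - 48·t + 6. The integral of jerk, with a(0) = -4, gives acceleration: a(t) = 20·t^3 - 24·t^2 + 6·t - 4. From the given acceleration equation a(t) = 20·t^3 - 24·t^2 + 6·t - 4, we substitute t = 3 to get a = 338.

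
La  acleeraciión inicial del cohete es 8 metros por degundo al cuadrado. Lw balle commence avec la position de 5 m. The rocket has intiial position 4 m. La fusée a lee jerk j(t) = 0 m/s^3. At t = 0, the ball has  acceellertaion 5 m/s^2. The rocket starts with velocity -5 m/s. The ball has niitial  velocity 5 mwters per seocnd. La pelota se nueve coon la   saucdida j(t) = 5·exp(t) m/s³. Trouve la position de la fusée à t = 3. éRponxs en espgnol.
Para resolver esto, necesitamos tomar 3 integrales de nuestra ecuación de la sacudida j(t) = 0. Tomando ∫j(t)dt y aplicando a(0) = 8, encontramos a(t) = 8. La antiderivada de la aceleración, con v(0) = -5, da la velocidad: v(t) = 8·t - 5. La antiderivada de la velocidad es la posición. Usando x(0) = 4, obtenemos x(t) = 4·t^2 - 5·t + 4. Usando x(t) = 4·t^2 - 5·t + 4 y sustituyendo t = 3, encontramos x = 25.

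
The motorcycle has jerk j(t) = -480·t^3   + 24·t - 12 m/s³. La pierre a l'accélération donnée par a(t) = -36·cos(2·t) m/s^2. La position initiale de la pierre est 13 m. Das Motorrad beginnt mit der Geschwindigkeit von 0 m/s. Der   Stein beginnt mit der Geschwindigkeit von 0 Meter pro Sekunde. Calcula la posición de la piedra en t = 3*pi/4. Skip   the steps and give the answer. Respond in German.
Die Position bei t = 3*pi/4 ist x = 4.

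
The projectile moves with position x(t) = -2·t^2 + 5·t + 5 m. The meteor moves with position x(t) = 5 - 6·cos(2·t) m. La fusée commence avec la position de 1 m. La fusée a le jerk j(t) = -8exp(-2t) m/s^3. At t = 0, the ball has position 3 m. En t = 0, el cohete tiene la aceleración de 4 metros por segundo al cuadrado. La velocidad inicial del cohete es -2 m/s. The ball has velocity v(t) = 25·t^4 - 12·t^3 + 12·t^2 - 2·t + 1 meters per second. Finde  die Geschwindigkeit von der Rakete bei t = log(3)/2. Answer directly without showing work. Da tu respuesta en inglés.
The velocity at t = log(3)/2 is v = -2/3.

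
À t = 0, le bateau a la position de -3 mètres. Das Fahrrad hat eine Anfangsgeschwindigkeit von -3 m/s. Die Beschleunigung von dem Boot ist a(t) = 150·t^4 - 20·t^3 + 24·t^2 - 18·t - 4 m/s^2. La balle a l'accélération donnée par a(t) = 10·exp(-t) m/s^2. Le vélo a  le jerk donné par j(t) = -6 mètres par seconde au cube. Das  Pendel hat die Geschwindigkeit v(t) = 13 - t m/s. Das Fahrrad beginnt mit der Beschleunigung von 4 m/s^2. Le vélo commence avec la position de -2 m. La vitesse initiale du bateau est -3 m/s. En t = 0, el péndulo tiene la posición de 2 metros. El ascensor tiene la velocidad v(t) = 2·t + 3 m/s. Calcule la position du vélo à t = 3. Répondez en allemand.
Ausgehend von dem Ruck j(t) = -6, nehmen wir 3 Stammfunktionen. Mit ∫j(t)dt und Anwendung von a(0) = 4, finden wir a(t) = 4 - 6·t. Das Integral von der Beschleunigung ist die Geschwindigkeit. Mit v(0) = -3 erhalten wir v(t) = -3·t^2 + 4·t - 3. Das Integral von der Geschwindigkeit ist die Position. Mit x(0) = -2 erhalten wir x(t) = -t^3 + 2·t^2 - 3·t - 2. Aus der Gleichung für die Position x(t) = -t^3 + 2·t^2 - 3·t - 2, setzen wir t = 3 ein und erhalten x = -20.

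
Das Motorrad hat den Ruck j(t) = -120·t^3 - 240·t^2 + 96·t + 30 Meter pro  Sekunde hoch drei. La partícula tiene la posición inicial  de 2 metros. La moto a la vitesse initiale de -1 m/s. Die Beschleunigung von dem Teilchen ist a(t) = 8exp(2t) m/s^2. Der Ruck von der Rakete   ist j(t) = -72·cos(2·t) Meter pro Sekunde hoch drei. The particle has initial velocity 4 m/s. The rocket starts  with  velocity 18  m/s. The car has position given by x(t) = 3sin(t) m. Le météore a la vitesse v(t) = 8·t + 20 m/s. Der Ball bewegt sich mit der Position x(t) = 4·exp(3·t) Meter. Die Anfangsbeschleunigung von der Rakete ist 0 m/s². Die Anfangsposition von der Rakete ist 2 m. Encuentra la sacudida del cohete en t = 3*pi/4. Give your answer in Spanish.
De la ecuación de la sacudida j(t) = -72·cos(2·t), sustituimos t = 3*pi/4 para obtener j = 0.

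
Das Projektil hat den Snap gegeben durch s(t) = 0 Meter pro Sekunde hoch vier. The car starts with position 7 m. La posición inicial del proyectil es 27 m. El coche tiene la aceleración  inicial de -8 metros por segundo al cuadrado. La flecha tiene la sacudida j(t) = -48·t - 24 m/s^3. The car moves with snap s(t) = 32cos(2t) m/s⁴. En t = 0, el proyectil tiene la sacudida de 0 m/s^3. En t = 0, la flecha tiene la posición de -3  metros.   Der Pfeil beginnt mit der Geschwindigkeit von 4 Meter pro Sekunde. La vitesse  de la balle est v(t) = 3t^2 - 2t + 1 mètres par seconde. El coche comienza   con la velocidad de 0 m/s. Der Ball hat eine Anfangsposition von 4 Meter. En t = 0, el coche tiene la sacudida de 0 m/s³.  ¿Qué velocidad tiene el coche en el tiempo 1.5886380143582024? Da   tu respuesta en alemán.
Wir müssen unsere Gleichung für den Snap s(t) = 32·cos(2·t) 3-mal integrieren. Die Stammfunktion von dem Snap, mit j(0) = 0, ergibt den Ruck: j(t) = 16·sin(2·t). Das Integral von dem Ruck ist die Beschleunigung. Mit a(0) = -8 erhalten wir a(t) = -8·cos(2·t). Durch Integration von der Beschleunigung und Verwendung der Anfangsbedingung v(0) = 0, erhalten wir v(t) = -4·sin(2·t). Mit v(t) = -4·sin(2·t) und Einsetzen von t = 1.5886380143582024, finden wir v = 0.142703211929577.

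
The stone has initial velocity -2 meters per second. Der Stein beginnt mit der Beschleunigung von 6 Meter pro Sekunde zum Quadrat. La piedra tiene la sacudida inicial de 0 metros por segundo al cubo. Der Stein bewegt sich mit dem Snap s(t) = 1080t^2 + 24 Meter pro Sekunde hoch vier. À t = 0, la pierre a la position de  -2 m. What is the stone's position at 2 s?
We must find the antiderivative of our snap equation s(t) = 1080·t^2 + 24 4 times. Finding the integral of s(t) and using j(0) = 0: j(t) = 360·t^3 + 24·t. Taking ∫j(t)dt and applying a(0) = 6, we find a(t) = 90·t^4 + 12·t^2 + 6. The antiderivative of acceleration is velocity. Using v(0) = -2, we get v(t) = 18·t^5 + 4·t^3 + 6·t - 2. Finding the antiderivative of v(t) and using x(0) = -2: x(t) = 3·t^6 + t^4 + 3·t^2 - 2·t - 2. Using x(t) = 3·t^6 + t^4 + 3·t^2 - 2·t - 2 and substituting t = 2, we find x = 214.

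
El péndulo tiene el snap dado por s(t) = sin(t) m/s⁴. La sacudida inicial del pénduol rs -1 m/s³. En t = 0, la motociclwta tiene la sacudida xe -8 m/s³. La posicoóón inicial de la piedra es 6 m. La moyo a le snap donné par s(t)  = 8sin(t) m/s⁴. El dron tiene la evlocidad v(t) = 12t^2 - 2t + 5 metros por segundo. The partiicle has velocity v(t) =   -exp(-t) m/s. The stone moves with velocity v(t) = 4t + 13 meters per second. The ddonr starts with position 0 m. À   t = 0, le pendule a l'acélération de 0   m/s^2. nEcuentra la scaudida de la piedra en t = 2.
Partiendo de la velocidad v(t) = 4·t + 13, tomamos 2 derivadas. Derivando la velocidad, obtenemos la aceleración: a(t) = 4. Tomando d/dt de a(t), encontramos j(t) = 0. Tenemos la sacudida j(t) = 0. Sustituyendo t = 2: j(2) = 0.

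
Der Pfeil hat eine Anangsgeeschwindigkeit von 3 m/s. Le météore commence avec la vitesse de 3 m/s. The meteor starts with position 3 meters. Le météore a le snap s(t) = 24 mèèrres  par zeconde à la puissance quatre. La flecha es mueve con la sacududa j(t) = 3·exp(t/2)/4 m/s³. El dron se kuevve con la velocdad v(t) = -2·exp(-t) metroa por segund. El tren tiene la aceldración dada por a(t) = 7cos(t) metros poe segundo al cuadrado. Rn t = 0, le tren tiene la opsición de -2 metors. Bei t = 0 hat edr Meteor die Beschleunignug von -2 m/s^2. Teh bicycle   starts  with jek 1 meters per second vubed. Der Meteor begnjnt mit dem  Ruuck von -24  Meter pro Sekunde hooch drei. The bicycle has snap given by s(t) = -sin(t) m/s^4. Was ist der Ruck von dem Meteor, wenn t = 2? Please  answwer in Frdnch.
Nous devons intégrer notre équation du snap s(t) = 24 1 fois. La primitive du snap, avec j(0) = -24, donne le jerk: j(t) = 24·t - 24. Nous avons le jerk j(t) = 24·t - 24. En substituant t = 2: j(2) = 24.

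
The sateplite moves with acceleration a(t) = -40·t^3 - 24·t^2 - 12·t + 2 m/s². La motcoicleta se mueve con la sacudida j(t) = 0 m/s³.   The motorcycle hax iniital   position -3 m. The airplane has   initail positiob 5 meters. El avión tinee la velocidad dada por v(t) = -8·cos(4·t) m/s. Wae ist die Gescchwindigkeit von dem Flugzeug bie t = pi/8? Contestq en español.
Tenemos la velocidad v(t) = -8·cos(4·t). Sustituyendo t = pi/8: v(pi/8) = 0.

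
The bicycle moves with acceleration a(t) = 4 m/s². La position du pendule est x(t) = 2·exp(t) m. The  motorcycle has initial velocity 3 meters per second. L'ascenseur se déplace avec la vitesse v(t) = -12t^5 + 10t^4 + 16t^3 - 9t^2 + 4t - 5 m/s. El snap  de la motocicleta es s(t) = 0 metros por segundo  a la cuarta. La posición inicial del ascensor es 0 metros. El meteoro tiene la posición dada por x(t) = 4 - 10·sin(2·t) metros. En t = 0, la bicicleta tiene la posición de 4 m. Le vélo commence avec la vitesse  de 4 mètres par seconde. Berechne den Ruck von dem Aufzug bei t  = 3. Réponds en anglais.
To solve this, we need to take 2 derivatives of our velocity equation v(t) = -12·t^5 + 10·t^4 + 16·t^3 - 9·t^2 + 4·t - 5. Taking d/dt of v(t), we find a(t) = -60·t^4 + 40·t^3 + 48·t^2 - 18·t + 4. Differentiating acceleration, we get jerk: j(t) = -240·t^3 + 120·t^2 + 96·t - 18. From the given jerk equation j(t) = -240·t^3 + 120·t^2 + 96·t - 18, we substitute t = 3 to get j = -5130.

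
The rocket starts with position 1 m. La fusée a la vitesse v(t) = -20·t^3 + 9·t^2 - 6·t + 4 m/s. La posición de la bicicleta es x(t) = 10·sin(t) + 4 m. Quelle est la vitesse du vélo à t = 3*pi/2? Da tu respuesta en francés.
Nous devons dériver notre équation de la position x(t) = 10·sin(t) + 4 1 fois. En dérivant la position, nous obtenons la vitesse: v(t) = 10·cos(t). Nous avons la vitesse v(t) = 10·cos(t). En substituant t = 3*pi/2: v(3*pi/2) = 0.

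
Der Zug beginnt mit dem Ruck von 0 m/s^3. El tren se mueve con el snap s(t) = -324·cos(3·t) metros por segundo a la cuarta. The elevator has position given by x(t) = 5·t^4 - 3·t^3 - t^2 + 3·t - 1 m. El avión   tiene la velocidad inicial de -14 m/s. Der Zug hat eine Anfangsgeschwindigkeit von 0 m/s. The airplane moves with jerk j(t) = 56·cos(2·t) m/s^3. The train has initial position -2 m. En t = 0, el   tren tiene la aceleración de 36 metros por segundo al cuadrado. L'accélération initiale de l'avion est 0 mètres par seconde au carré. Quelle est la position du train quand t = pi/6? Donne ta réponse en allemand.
Um dies zu lösen, müssen wir 4 Integrale unserer Gleichung für den Snap s(t) = -324·cos(3·t) finden. Durch Integration von dem Snap und Verwendung der Anfangsbedingung j(0) = 0, erhalten wir j(t) = -108·sin(3·t). Mit ∫j(t)dt und Anwendung von a(0) = 36, finden wir a(t) = 36·cos(3·t). Die Stammfunktion von der Beschleunigung, mit v(0) = 0, ergibt die Geschwindigkeit: v(t) = 12·sin(3·t). Die Stammfunktion von der Geschwindigkeit, mit x(0) = -2, ergibt die Position: x(t) = 2 - 4·cos(3·t). Aus der Gleichung für die Position x(t) = 2 - 4·cos(3·t), setzen wir t = pi/6 ein und erhalten x = 2.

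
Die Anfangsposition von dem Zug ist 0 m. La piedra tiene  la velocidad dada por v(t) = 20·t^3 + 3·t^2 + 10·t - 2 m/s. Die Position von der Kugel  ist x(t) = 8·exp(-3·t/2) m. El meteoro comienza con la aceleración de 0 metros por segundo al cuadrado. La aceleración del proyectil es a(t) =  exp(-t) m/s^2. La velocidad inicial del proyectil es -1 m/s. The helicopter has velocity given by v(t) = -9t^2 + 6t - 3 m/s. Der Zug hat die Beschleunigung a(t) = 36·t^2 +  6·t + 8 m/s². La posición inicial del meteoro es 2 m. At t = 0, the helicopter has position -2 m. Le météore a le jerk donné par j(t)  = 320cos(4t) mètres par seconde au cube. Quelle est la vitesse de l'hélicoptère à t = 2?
De l'équation de la vitesse v(t) = -9·t^2 + 6·t - 3, nous substituons t = 2 pour obtenir v = -27.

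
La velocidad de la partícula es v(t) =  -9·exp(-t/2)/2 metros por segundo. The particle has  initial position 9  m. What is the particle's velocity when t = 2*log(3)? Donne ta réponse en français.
Nous avons la vitesse v(t) = -9·exp(-t/2)/2. En substituant t = 2*log(3): v(2*log(3)) = -3/2.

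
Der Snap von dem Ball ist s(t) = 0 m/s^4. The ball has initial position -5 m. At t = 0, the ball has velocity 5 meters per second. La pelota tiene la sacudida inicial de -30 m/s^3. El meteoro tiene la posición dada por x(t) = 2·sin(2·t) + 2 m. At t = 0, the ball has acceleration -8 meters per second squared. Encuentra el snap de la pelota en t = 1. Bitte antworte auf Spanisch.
Tenemos el snap s(t) = 0. Sustituyendo t = 1: s(1) = 0.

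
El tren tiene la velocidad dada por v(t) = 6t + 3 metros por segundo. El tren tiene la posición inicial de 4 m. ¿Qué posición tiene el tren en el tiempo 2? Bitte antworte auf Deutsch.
Wir müssen unsere Gleichung für die Geschwindigkeit v(t) = 6·t + 3 1-mal integrieren. Die Stammfunktion von der Geschwindigkeit, mit x(0) = 4, ergibt die Position: x(t) = 3·t^2 + 3·t + 4. Wir haben die Position x(t) = 3·t^2 + 3·t + 4. Durch Einsetzen von t = 2: x(2) = 22.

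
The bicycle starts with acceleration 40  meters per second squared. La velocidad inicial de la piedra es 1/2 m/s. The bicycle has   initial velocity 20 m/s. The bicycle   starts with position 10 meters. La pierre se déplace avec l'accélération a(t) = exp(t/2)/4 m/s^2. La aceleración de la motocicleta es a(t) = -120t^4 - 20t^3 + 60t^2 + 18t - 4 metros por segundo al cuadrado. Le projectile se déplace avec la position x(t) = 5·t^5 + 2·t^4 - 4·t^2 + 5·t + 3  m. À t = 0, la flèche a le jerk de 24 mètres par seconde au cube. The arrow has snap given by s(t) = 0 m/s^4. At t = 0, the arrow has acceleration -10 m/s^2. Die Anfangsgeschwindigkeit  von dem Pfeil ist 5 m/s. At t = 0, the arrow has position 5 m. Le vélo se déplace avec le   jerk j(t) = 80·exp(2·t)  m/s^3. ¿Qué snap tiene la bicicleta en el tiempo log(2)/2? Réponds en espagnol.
Debemos derivar nuestra ecuación de la sacudida j(t) = 80·exp(2·t) 1 vez. Tomando d/dt de j(t), encontramos s(t) = 160·exp(2·t). Usando s(t) = 160·exp(2·t) y sustituyendo t = log(2)/2, encontramos s = 320.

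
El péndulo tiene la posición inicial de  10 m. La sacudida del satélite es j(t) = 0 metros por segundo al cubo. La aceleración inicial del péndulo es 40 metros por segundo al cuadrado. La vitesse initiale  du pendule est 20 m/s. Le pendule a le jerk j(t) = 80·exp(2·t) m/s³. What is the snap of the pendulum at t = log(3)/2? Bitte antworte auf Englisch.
Starting from jerk j(t) = 80·exp(2·t), we take 1 derivative. Differentiating jerk, we get snap: s(t) = 160·exp(2·t). From the given snap equation s(t) = 160·exp(2·t), we substitute t = log(3)/2 to get s = 480.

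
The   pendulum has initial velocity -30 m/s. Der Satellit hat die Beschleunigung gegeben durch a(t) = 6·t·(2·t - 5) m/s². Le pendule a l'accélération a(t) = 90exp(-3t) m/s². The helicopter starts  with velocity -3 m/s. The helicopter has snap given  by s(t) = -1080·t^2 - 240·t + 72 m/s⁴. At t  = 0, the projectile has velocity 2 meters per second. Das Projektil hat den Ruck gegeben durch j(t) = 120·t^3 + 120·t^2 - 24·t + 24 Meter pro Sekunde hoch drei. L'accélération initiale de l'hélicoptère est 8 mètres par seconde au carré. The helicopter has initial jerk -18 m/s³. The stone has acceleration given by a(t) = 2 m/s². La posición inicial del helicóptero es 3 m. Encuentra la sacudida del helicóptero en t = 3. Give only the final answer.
La respuesta es -10602.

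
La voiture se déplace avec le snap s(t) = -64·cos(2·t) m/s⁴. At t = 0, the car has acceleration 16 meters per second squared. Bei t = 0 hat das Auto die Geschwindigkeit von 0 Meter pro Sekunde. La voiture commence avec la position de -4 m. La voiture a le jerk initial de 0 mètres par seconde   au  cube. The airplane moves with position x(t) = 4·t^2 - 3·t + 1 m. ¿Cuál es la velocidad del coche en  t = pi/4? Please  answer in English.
We need to integrate our snap equation s(t) = -64·cos(2·t) 3 times. Finding the integral of s(t) and using j(0) = 0: j(t) = -32·sin(2·t). Integrating jerk and using the initial condition a(0) = 16, we get a(t) = 16·cos(2·t). The antiderivative of acceleration is velocity. Using v(0) = 0, we get v(t) = 8·sin(2·t). From the given velocity equation v(t) = 8·sin(2·t), we substitute t = pi/4 to get v = 8.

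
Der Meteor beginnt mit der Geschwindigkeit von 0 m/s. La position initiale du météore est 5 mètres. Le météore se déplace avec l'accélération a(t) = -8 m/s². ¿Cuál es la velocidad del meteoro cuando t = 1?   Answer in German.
Wir müssen die Stammfunktion unserer Gleichung für die Beschleunigung a(t) = -8 1-mal finden. Das Integral von der Beschleunigung ist die Geschwindigkeit. Mit v(0) = 0 erhalten wir v(t) = -8·t. Wir haben die Geschwindigkeit v(t) = -8·t. Durch Einsetzen von t = 1: v(1) = -8.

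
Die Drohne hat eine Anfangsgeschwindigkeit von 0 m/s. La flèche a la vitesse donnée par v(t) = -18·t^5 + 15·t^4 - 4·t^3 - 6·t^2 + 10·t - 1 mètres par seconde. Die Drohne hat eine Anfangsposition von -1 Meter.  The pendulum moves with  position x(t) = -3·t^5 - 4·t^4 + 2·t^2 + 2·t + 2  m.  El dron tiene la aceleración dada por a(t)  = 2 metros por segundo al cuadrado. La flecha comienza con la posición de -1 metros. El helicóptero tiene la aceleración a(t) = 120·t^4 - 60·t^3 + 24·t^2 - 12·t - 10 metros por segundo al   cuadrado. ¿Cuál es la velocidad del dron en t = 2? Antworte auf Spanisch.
Necesitamos integrar nuestra ecuación de la aceleración a(t) = 2 1 vez. Tomando ∫a(t)dt y aplicando v(0) = 0, encontramos v(t) = 2·t. Usando v(t) = 2·t y sustituyendo t = 2, encontramos v = 4.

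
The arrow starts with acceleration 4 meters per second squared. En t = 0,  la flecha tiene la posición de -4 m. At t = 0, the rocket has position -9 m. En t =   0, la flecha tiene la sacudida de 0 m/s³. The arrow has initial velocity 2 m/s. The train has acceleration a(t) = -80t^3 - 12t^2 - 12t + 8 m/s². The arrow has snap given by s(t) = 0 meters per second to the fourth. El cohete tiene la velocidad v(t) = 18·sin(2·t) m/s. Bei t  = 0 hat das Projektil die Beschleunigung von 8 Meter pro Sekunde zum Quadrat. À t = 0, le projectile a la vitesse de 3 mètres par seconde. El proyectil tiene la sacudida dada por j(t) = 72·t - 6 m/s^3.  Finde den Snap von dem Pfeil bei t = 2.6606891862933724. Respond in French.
De l'équation du snap s(t) = 0, nous substituons t = 2.6606891862933724 pour obtenir s = 0.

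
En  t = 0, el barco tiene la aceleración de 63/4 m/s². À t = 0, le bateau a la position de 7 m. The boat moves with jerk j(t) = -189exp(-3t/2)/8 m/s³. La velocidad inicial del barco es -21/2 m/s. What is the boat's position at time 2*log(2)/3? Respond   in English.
To solve this, we need to take 3 integrals of our jerk equation j(t) = -189·exp(-3·t/2)/8. Finding the integral of j(t) and using a(0) = 63/4: a(t) = 63·exp(-3·t/2)/4. Taking ∫a(t)dt and applying v(0) = -21/2, we find v(t) = -21·exp(-3·t/2)/2. Taking ∫v(t)dt and applying x(0) = 7, we find x(t) = 7·exp(-3·t/2). We have position x(t) = 7·exp(-3·t/2). Substituting t = 2*log(2)/3: x(2*log(2)/3) = 7/2.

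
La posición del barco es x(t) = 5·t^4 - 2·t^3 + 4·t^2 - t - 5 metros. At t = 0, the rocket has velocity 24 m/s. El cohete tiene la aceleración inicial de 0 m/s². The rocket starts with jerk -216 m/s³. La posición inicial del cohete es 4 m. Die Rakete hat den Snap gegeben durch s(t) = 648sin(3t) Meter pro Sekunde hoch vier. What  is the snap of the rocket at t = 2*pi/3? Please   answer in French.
En utilisant s(t) = 648·sin(3·t) et en substituant t = 2*pi/3, nous trouvons s = 0.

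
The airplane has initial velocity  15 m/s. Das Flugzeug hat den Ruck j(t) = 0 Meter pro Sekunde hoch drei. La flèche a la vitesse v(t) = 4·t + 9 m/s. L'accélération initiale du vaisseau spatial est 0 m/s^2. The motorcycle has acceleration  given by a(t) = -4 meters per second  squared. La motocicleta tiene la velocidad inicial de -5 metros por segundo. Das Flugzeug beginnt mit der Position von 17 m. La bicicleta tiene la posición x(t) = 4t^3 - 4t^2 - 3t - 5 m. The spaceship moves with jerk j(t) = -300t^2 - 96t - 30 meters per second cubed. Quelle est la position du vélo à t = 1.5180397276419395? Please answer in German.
Mit x(t) = 4·t^3 - 4·t^2 - 3·t - 5 und Einsetzen von t = 1.5180397276419395, finden wir x = -4.77894374066696.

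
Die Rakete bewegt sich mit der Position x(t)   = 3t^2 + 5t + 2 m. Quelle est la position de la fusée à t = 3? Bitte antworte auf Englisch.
We have position x(t) = 3·t^2 + 5·t + 2. Substituting t = 3: x(3) = 44.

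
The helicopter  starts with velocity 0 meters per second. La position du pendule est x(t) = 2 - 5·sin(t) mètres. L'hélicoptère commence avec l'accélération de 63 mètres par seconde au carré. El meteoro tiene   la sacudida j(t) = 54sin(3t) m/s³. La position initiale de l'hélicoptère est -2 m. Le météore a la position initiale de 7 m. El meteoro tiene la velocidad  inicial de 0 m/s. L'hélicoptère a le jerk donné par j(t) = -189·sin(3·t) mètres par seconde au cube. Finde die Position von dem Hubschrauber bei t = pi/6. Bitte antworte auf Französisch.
Nous devons intégrer notre équation du jerk j(t) = -189·sin(3·t) 3 fois. En intégrant le jerk et en utilisant la condition initiale a(0) = 63, nous obtenons a(t) = 63·cos(3·t). En intégrant l'accélération et en utilisant la condition initiale v(0) = 0, nous obtenons v(t) = 21·sin(3·t). En prenant ∫v(t)dt et en appliquant x(0) = -2, nous trouvons x(t) = 5 - 7·cos(3·t). En utilisant x(t) = 5 - 7·cos(3·t) et en substituant t = pi/6, nous trouvons x = 5.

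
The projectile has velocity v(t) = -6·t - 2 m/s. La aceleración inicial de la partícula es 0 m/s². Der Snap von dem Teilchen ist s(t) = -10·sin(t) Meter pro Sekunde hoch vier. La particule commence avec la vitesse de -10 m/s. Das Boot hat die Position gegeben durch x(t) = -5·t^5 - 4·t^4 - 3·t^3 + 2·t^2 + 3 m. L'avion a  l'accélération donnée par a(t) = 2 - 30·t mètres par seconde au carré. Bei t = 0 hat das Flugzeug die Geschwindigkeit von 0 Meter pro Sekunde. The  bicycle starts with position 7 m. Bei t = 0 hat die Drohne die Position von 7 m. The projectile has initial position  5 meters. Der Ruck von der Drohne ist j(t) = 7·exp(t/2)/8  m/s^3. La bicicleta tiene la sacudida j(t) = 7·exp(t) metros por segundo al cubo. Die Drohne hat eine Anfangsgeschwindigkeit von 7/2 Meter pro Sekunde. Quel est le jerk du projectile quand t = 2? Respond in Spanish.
Partiendo de la velocidad v(t) = -6·t - 2, tomamos 2 derivadas. Tomando d/dt de v(t), encontramos a(t) = -6. La derivada de la aceleración da la sacudida: j(t) = 0. De la ecuación de la sacudida j(t) = 0, sustituimos t = 2 para obtener j = 0.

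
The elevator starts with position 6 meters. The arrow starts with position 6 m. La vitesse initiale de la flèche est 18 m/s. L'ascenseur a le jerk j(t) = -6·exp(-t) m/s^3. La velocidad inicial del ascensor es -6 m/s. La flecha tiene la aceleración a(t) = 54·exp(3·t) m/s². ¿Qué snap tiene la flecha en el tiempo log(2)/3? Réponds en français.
Nous devons dériver notre équation de l'accélération a(t) = 54·exp(3·t) 2 fois. La dérivée de l'accélération donne le jerk: j(t) = 162·exp(3·t). En prenant d/dt de j(t), nous trouvons s(t) = 486·exp(3·t). Nous avons le snap s(t) = 486·exp(3·t). En substituant t = log(2)/3: s(log(2)/3) = 972.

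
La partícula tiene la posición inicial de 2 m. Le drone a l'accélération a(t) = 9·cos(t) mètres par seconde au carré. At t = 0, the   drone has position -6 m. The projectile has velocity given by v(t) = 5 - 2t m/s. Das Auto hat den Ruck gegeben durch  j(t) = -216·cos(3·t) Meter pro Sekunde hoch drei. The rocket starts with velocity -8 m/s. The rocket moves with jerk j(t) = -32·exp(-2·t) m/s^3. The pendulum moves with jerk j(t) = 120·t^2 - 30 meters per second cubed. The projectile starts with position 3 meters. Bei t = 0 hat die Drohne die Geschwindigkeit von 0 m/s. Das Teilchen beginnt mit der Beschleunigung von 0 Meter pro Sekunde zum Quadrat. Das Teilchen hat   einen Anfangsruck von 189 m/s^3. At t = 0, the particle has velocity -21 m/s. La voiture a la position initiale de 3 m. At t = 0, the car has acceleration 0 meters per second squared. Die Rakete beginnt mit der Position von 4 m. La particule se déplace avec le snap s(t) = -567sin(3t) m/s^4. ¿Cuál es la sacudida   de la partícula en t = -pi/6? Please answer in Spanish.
Necesitamos integrar nuestra ecuación del snap s(t) = -567·sin(3·t) 1 vez. Tomando ∫s(t)dt y aplicando j(0) = 189, encontramos j(t) = 189·cos(3·t). Usando j(t) = 189·cos(3·t) y sustituyendo t = -pi/6, encontramos j = 0.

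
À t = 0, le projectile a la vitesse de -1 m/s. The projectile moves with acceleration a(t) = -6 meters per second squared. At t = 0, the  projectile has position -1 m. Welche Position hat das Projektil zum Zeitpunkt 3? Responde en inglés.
To find the answer, we compute 2 integrals of a(t) = -6. The integral of acceleration is velocity. Using v(0) = -1, we get v(t) = -6·t - 1. Taking ∫v(t)dt and applying x(0) = -1, we find x(t) = -3·t^2 - t - 1. From the given position equation x(t) = -3·t^2 - t - 1, we substitute t = 3 to get x = -31.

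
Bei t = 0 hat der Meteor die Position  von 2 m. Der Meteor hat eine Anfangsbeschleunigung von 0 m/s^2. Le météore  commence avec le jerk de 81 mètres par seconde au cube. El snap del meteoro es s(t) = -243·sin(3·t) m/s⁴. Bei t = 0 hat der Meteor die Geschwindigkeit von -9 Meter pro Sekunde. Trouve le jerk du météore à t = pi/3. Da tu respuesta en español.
Partiendo del snap s(t) = -243·sin(3·t), tomamos 1 integral. La integral del snap, con j(0) = 81, da la sacudida: j(t) = 81·cos(3·t). Tenemos la sacudida j(t) = 81·cos(3·t). Sustituyendo t = pi/3: j(pi/3) = -81.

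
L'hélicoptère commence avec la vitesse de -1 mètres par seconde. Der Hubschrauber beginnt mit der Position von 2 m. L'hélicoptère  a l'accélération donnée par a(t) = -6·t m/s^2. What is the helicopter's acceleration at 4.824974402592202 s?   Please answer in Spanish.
Tenemos la aceleración a(t) = -6·t. Sustituyendo t = 4.824974402592202: a(4.824974402592202) = -28.9498464155532.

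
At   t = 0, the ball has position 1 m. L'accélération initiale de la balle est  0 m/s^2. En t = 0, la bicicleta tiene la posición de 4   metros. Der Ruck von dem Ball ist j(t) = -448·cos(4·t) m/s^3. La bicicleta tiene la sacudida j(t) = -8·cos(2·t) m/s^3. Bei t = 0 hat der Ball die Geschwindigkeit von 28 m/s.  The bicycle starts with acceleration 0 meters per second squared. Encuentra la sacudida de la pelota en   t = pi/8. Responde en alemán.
Mit j(t) = -448·cos(4·t) und Einsetzen von t = pi/8, finden wir j = 0.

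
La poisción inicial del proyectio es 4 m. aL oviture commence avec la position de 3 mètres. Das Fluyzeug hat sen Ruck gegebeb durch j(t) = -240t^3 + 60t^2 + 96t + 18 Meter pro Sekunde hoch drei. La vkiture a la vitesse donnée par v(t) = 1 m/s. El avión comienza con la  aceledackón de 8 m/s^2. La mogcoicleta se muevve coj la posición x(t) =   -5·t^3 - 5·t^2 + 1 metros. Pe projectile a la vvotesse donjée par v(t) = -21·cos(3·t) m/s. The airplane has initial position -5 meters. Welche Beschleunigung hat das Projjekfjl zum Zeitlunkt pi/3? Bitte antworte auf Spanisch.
Partiendo de la velocidad v(t) = -21·cos(3·t), tomamos 1 derivada. La derivada de la velocidad da la aceleración: a(t) = 63·sin(3·t). Tenemos la aceleración a(t) = 63·sin(3·t). Sustituyendo t = pi/3: a(pi/3) = 0.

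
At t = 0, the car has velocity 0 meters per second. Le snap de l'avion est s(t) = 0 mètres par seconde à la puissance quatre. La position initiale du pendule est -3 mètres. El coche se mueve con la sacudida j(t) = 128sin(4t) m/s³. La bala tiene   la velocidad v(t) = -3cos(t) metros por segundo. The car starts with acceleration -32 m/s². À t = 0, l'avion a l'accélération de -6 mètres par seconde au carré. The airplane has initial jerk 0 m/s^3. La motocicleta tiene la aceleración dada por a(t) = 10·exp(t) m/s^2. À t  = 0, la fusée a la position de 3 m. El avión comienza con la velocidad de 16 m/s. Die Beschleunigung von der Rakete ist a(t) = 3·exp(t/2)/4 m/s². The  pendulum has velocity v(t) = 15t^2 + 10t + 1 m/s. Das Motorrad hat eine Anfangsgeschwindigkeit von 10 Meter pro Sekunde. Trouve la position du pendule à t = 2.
En partant de la vitesse v(t) = 15·t^2 + 10·t + 1, nous prenons 1 intégrale. La primitive de la vitesse est la position. En utilisant x(0) = -3, nous obtenons x(t) = 5·t^3 + 5·t^2 + t - 3. De l'équation de la position x(t) = 5·t^3 + 5·t^2 + t - 3, nous substituons t = 2 pour obtenir x = 59.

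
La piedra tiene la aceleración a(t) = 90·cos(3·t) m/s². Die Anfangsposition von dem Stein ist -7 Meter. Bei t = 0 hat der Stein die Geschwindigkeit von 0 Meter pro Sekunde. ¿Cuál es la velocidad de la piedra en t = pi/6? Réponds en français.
En partant de l'accélération a(t) = 90·cos(3·t), nous prenons 1 intégrale. En prenant ∫a(t)dt et en appliquant v(0) = 0, nous trouvons v(t) = 30·sin(3·t). De l'équation de la vitesse v(t) = 30·sin(3·t), nous substituons t = pi/6 pour obtenir v = 30.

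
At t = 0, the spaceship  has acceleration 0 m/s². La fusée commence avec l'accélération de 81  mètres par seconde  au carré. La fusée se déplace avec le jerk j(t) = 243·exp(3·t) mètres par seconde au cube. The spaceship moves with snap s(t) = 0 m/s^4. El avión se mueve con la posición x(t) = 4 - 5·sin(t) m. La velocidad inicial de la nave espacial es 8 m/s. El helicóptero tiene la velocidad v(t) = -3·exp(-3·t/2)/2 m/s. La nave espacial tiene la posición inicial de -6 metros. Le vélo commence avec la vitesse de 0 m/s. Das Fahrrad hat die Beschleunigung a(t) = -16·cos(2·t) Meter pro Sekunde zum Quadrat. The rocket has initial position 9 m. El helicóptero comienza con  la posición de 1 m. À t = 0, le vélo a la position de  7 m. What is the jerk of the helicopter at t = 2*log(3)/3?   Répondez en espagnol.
Debemos derivar nuestra ecuación de la velocidad v(t) = -3·exp(-3·t/2)/2 2 veces. Derivando la velocidad, obtenemos la aceleración: a(t) = 9·exp(-3·t/2)/4. Tomando d/dt de a(t), encontramos j(t) = -27·exp(-3·t/2)/8. De la ecuación de la sacudida j(t) = -27·exp(-3·t/2)/8, sustituimos t = 2*log(3)/3 para obtener j = -9/8.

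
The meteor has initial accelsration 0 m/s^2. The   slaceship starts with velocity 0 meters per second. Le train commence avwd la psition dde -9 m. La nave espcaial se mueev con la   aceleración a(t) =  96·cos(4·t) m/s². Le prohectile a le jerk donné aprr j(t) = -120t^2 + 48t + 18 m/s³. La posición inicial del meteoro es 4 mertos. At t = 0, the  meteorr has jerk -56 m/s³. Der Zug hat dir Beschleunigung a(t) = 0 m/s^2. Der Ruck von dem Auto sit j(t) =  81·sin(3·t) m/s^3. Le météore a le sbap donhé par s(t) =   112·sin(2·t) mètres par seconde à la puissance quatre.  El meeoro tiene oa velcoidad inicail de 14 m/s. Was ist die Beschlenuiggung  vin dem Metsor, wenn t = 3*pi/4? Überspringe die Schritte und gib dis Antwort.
Die Beschleunigung bei t = 3*pi/4 ist a = 28.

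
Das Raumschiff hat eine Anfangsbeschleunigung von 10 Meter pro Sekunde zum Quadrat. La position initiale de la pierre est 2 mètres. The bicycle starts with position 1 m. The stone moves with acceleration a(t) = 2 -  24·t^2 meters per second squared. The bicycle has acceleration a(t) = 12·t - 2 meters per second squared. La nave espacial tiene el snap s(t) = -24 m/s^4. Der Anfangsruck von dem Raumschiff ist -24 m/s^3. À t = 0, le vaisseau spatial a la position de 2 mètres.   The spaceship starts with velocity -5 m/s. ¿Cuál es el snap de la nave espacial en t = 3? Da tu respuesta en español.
Usando s(t) = -24 y sustituyendo t = 3, encontramos s = -24.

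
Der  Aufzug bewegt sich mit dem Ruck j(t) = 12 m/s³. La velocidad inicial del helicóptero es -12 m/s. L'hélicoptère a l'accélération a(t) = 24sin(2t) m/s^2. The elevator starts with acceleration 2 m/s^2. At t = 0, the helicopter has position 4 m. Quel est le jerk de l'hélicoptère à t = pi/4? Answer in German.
Um dies zu lösen, müssen wir 1 Ableitung unserer Gleichung für die Beschleunigung a(t) = 24·sin(2·t) nehmen. Durch Ableiten von der Beschleunigung erhalten wir den Ruck: j(t) = 48·cos(2·t). Mit j(t) = 48·cos(2·t) und Einsetzen von t = pi/4, finden wir j = 0.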